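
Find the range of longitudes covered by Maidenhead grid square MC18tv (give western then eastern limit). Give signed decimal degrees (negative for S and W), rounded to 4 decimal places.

Field M=12, C=2: +12·20° lon, +2·10° lat → SW at lon 60°, lat -70°.
Square 1, 8: +1·2° lon, +8·1° lat → SW at lon 62°, lat -62°.
Subsquare t=19, v=21: +19·0.0833333° lon, +21·0.0416667° lat → SW at lon 63.5833°, lat -61.125°.
Cell spans 0.0833333° lon × 0.0416667° lat.
west 63.5833, east 63.6667.

63.5833, 63.6667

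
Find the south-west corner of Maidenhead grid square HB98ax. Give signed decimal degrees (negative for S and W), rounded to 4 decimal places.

-71.0417, -22.0000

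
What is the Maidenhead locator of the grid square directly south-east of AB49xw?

AB59av

Longitude subsquare x = 23; +1 → 24, wraps to 0 = a, carry into square.
Longitude square 4; +1 → 5.
Latitude subsquare w = 22; −1 → 21 = v.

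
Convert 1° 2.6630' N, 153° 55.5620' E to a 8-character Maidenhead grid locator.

Add 180° to longitude and 90° to latitude: 333.92603, 91.04438.
Field: 333.92603/20 → 16 → Q, 91.04438/10 → 9 → J; chars QJ.
Square: 13.92603/2 → 6, 1.04438/1 → 1; chars 61.
Subsquare: 1.92603/0.0833333 → 23 → x, 0.04438/0.0416667 → 1 → b; chars xb.
Extended square: 0.00937/0.00833333 → 1, 0.00272/0.00416667 → 0; chars 10.

QJ61xb10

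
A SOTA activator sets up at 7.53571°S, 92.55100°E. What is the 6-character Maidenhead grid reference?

NI62gl

Shift to the Maidenhead origin (180°W, 90°S): lon 272.5510, lat 82.4643.
Field (20°×10°, letters A–R): 272.5510/20 → 13 → N, 82.4643/10 → 8 → I; chars NI.
Square (2°×1°, digits 0–9): 12.5510/2 → 6, 2.4643/1 → 2; chars 62.
Subsquare (5′×2.5′, letters a–x): 0.5510/0.0833333 → 6 → g, 0.4643/0.0416667 → 11 → l; chars gl.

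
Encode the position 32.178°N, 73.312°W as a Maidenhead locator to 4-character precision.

FM32

Shift to the Maidenhead origin (180°W, 90°S): lon 106.69, lat 122.18.
Field (20°×10°, letters A–R): lon ⌊106.69/20⌋ = 5 → F; lat ⌊122.18/10⌋ = 12 → M.
Square (2°×1°, digits 0–9): lon ⌊6.69/2⌋ = 3; lat ⌊2.18/1⌋ = 2.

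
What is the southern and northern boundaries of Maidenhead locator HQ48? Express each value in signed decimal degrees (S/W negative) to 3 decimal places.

Field H=7, Q=16: +7·20° lon, +16·10° lat → SW at lon -40°, lat 70°.
Square 4, 8: +4·2° lon, +8·1° lat → SW at lon -32°, lat 78°.
Cell spans 2° lon × 1° lat.
south 78.000, north 79.000.

78.000, 79.000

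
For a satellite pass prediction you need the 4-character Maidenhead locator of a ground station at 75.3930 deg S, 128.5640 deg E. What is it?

Add 180° to longitude and 90° to latitude: 308.56, 14.61.
Field (20°×10°, letters A–R): lon ⌊308.56/20⌋ = 15 → P; lat ⌊14.61/10⌋ = 1 → B.
Square (2°×1°, digits 0–9): lon ⌊8.56/2⌋ = 4; lat ⌊4.61/1⌋ = 4.

PB44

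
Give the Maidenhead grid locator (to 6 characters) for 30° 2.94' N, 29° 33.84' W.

Offset from 180°W / 90°S: lon 150.4360°, lat 120.0490°.
Field (20°×10°, letters A–R): lon ⌊150.4360/20⌋ = 7 → H; lat ⌊120.0490/10⌋ = 12 → M.
Square (2°×1°, digits 0–9): lon ⌊10.4360/2⌋ = 5; lat ⌊0.0490/1⌋ = 0.
Subsquare (5′×2.5′, letters a–x): lon ⌊0.4360/0.0833333⌋ = 5 → f; lat ⌊0.0490/0.0416667⌋ = 1 → b.

HM50fb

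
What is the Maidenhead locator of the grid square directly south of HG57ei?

Latitude subsquare i = 8; −1 → 7 = h.
The longitude characters are unchanged.

HG57eh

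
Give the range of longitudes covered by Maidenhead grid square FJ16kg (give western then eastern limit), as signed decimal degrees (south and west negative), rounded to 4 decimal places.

Field F=5, J=9: +5·20° lon, +9·10° lat → SW at lon -80°, lat 0°.
Square 1, 6: +1·2° lon, +6·1° lat → SW at lon -78°, lat 6°.
Subsquare k=10, g=6: +10·0.0833333° lon, +6·0.0416667° lat → SW at lon -77.1667°, lat 6.25°.
Cell spans 0.0833333° lon × 0.0416667° lat.
west -77.1667, east -77.0833.

-77.1667, -77.0833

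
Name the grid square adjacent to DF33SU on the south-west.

Longitude subsquare s = 18; −1 → 17 = r.
Latitude subsquare u = 20; −1 → 19 = t.

DF33rt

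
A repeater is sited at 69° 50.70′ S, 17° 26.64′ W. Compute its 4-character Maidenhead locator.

IC10

Add 180° to longitude and 90° to latitude: 162.56, 20.16.
Field: lon ⌊162.56/20⌋ = 8 → I; lat ⌊20.16/10⌋ = 2 → C.
Square: lon ⌊2.56/2⌋ = 1; lat ⌊0.16/1⌋ = 0.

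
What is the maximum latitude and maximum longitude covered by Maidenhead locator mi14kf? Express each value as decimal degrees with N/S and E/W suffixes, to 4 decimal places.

5.7500° S, 62.9167° E

Field M=12, I=8: +12·20° lon, +8·10° lat → SW at lon 60°, lat -10°.
Square 1, 4: +1·2° lon, +4·1° lat → SW at lon 62°, lat -6°.
Subsquare k=10, f=5: +10·0.0833333° lon, +5·0.0416667° lat → SW at lon 62.8333°, lat -5.79167°.
Cell spans 0.0833333° lon × 0.0416667° lat. NE corner is SW corner plus one full cell.
latitude 5.7500° S, longitude 62.9167° E.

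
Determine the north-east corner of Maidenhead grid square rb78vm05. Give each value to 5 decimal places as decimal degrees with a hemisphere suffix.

Field R=17, B=1: +17·20° lon, +1·10° lat → SW at lon 160°, lat -80°.
Square 7, 8: +7·2° lon, +8·1° lat → SW at lon 174°, lat -72°.
Subsquare v=21, m=12: +21·0.0833333° lon, +12·0.0416667° lat → SW at lon 175.75°, lat -71.5°.
Extended square 0, 5: +0·0.00833333° lon, +5·0.00416667° lat → SW at lon 175.75°, lat -71.4792°.
Cell spans 0.00833333° lon × 0.00416667° lat. NE corner is SW corner plus one full cell.
latitude 71.47500° S, longitude 175.75833° E.

71.47500° S, 175.75833° E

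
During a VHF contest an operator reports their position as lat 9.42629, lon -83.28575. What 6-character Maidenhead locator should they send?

EJ89ik

Shift to the Maidenhead origin (180°W, 90°S): lon 96.7143, lat 99.4263.
Field (20°×10°, letters A–R): lon ⌊96.7143/20⌋ = 4 → E; lat ⌊99.4263/10⌋ = 9 → J.
Square (2°×1°, digits 0–9): lon ⌊16.7143/2⌋ = 8; lat ⌊9.4263/1⌋ = 9.
Subsquare (5′×2.5′, letters a–x): lon ⌊0.7143/0.0833333⌋ = 8 → i; lat ⌊0.4263/0.0416667⌋ = 10 → k.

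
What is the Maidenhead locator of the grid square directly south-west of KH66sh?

Longitude subsquare s = 18; −1 → 17 = r.
Latitude subsquare h = 7; −1 → 6 = g.

KH66rg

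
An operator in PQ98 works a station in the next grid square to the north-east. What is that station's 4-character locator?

Longitude square 9; +1 → 10, wraps to 0, carry into field.
Longitude field P = 15; +1 → 16 = Q.
Latitude square 8; +1 → 9.

QQ09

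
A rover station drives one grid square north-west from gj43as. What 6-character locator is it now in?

GJ33xt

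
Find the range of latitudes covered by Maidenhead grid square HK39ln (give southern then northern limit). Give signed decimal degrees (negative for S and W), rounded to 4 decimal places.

Field H=7, K=10: +7·20° lon, +10·10° lat → SW at lon -40°, lat 10°.
Square 3, 9: +3·2° lon, +9·1° lat → SW at lon -34°, lat 19°.
Subsquare l=11, n=13: +11·0.0833333° lon, +13·0.0416667° lat → SW at lon -33.0833°, lat 19.5417°.
Cell spans 0.0833333° lon × 0.0416667° lat.
south 19.5417, north 19.5833.

19.5417, 19.5833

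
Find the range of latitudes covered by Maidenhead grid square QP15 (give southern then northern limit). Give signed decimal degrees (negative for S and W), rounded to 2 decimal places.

65.00, 66.00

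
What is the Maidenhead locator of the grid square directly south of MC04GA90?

Latitude extended square 0; −1 → -1, wraps to 9, carry into subsquare.
Latitude subsquare a = 0; −1 → -1, wraps to 23 = x, carry into square.
Latitude square 4; −1 → 3.
The longitude characters are unchanged.

MC03gx99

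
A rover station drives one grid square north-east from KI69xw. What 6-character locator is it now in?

Longitude subsquare x = 23; +1 → 24, wraps to 0 = a, carry into square.
Longitude square 6; +1 → 7.
Latitude subsquare w = 22; +1 → 23 = x.

KI79ax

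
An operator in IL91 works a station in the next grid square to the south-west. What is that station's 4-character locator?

IL80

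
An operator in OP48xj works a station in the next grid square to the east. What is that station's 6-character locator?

OP58aj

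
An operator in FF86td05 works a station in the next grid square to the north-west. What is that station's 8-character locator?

FF86sd96

Longitude extended square 0; −1 → -1, wraps to 9, carry into subsquare.
Longitude subsquare t = 19; −1 → 18 = s.
Latitude extended square 5; +1 → 6.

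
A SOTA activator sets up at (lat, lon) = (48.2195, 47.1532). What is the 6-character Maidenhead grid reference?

LN38nf

Offset from 180°W / 90°S: lon 227.1532°, lat 138.2195°.
Field (20°×10°, letters A–R): lon ⌊227.1532/20⌋ = 11 → L; lat ⌊138.2195/10⌋ = 13 → N.
Square (2°×1°, digits 0–9): lon ⌊7.1532/2⌋ = 3; lat ⌊8.2195/1⌋ = 8.
Subsquare (5′×2.5′, letters a–x): lon ⌊1.1532/0.0833333⌋ = 13 → n; lat ⌊0.2195/0.0416667⌋ = 5 → f.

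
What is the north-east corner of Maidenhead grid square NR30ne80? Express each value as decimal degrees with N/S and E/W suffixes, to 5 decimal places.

Field N=13, R=17: +13·20° lon, +17·10° lat → SW at lon 80°, lat 80°.
Square 3, 0: +3·2° lon, +0·1° lat → SW at lon 86°, lat 80°.
Subsquare n=13, e=4: +13·0.0833333° lon, +4·0.0416667° lat → SW at lon 87.0833°, lat 80.1667°.
Extended square 8, 0: +8·0.00833333° lon, +0·0.00416667° lat → SW at lon 87.15°, lat 80.1667°.
Cell spans 0.00833333° lon × 0.00416667° lat. NE corner is SW corner plus one full cell.
latitude 80.17083° N, longitude 87.15833° E.

80.17083° N, 87.15833° E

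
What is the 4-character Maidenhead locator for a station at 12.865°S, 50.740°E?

LH57

Add 180° to longitude and 90° to latitude: 230.74, 77.14.
Field: lon ⌊230.74/20⌋ = 11 → L; lat ⌊77.14/10⌋ = 7 → H.
Square: lon ⌊10.74/2⌋ = 5; lat ⌊7.14/1⌋ = 7.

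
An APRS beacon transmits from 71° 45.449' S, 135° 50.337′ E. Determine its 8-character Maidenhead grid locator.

PB78wf08

Offset from 180°W / 90°S: lon 315.83895°, lat 18.24252°.
Field (20°×10°, letters A–R): lon ⌊315.83895/20⌋ = 15 → P; lat ⌊18.24252/10⌋ = 1 → B.
Square (2°×1°, digits 0–9): lon ⌊15.83895/2⌋ = 7; lat ⌊8.24252/1⌋ = 8.
Subsquare (5′×2.5′, letters a–x): lon ⌊1.83895/0.0833333⌋ = 22 → w; lat ⌊0.24252/0.0416667⌋ = 5 → f.
Extended square (30″×15″, digits 0–9): lon ⌊0.00562/0.00833333⌋ = 0; lat ⌊0.03418/0.00416667⌋ = 8.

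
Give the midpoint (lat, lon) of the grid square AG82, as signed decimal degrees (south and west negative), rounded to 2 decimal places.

-27.50, -163.00

Field A=0, G=6: +0·20° lon, +6·10° lat → SW at lon -180°, lat -30°.
Square 8, 2: +8·2° lon, +2·1° lat → SW at lon -164°, lat -28°.
Cell spans 2° lon × 1° lat. Centre is SW corner plus half of each.
latitude -27.50, longitude -163.00.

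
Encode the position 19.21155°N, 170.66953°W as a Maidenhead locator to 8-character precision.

AK49pf90

Offset from 180°W / 90°S: lon 9.33047°, lat 109.21155°.
Field (20°×10°, letters A–R): 9.33047/20 → 0 → A, 109.21155/10 → 10 → K; chars AK.
Square (2°×1°, digits 0–9): 9.33047/2 → 4, 9.21155/1 → 9; chars 49.
Subsquare (5′×2.5′, letters a–x): 1.33047/0.0833333 → 15 → p, 0.21155/0.0416667 → 5 → f; chars pf.
Extended square (30″×15″, digits 0–9): 0.08047/0.00833333 → 9, 0.00322/0.00416667 → 0; chars 90.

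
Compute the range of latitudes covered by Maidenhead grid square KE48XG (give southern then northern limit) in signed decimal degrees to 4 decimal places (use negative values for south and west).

-41.7500, -41.7083

Field K=10, E=4: +10·20° lon, +4·10° lat → SW at lon 20°, lat -50°.
Square 4, 8: +4·2° lon, +8·1° lat → SW at lon 28°, lat -42°.
Subsquare x=23, g=6: +23·0.0833333° lon, +6·0.0416667° lat → SW at lon 29.9167°, lat -41.75°.
Cell spans 0.0833333° lon × 0.0416667° lat.
south -41.7500, north -41.7083.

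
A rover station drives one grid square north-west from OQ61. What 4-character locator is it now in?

OQ52

Longitude square 6; −1 → 5.
Latitude square 1; +1 → 2.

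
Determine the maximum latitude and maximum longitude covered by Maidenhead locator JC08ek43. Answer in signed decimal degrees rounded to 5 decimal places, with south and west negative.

Field J=9, C=2: +9·20° lon, +2·10° lat → SW at lon 0°, lat -70°.
Square 0, 8: +0·2° lon, +8·1° lat → SW at lon 0°, lat -62°.
Subsquare e=4, k=10: +4·0.0833333° lon, +10·0.0416667° lat → SW at lon 0.333333°, lat -61.5833°.
Extended square 4, 3: +4·0.00833333° lon, +3·0.00416667° lat → SW at lon 0.366667°, lat -61.5708°.
Cell spans 0.00833333° lon × 0.00416667° lat. NE corner is SW corner plus one full cell.
latitude -61.56667, longitude 0.37500.

-61.56667, 0.37500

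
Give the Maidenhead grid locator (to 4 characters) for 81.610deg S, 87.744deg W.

EA68

Shift to the Maidenhead origin (180°W, 90°S): lon 92.26, lat 8.39.
Field: lon ⌊92.26/20⌋ = 4 → E; lat ⌊8.39/10⌋ = 0 → A.
Square: lon ⌊12.26/2⌋ = 6; lat ⌊8.39/1⌋ = 8.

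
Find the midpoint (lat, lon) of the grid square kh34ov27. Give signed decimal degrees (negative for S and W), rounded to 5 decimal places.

Field K=10, H=7: +10·20° lon, +7·10° lat → SW at lon 20°, lat -20°.
Square 3, 4: +3·2° lon, +4·1° lat → SW at lon 26°, lat -16°.
Subsquare o=14, v=21: +14·0.0833333° lon, +21·0.0416667° lat → SW at lon 27.1667°, lat -15.125°.
Extended square 2, 7: +2·0.00833333° lon, +7·0.00416667° lat → SW at lon 27.1833°, lat -15.0958°.
Cell spans 0.00833333° lon × 0.00416667° lat. Centre is SW corner plus half of each.
latitude -15.09375, longitude 27.18750.

-15.09375, 27.18750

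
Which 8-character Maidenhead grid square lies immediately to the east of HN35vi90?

Longitude extended square 9; +1 → 10, wraps to 0, carry into subsquare.
Longitude subsquare v = 21; +1 → 22 = w.
The latitude characters are unchanged.

HN35wi00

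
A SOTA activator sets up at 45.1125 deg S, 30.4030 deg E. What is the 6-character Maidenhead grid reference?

Offset from 180°W / 90°S: lon 210.4030°, lat 44.8875°.
Field: 210.4030/20 → 10 → K, 44.8875/10 → 4 → E; chars KE.
Square: 10.4030/2 → 5, 4.8875/1 → 4; chars 54.
Subsquare: 0.4030/0.0833333 → 4 → e, 0.8875/0.0416667 → 21 → v; chars ev.

KE54ev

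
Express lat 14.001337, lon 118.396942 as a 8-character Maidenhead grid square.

OK94ea70

Shift to the Maidenhead origin (180°W, 90°S): lon 298.39694, lat 104.00134.
Field (20°×10°, letters A–R): 298.39694/20 → 14 → O, 104.00134/10 → 10 → K; chars OK.
Square (2°×1°, digits 0–9): 18.39694/2 → 9, 4.00134/1 → 4; chars 94.
Subsquare (5′×2.5′, letters a–x): 0.39694/0.0833333 → 4 → e, 0.00134/0.0416667 → 0 → a; chars ea.
Extended square (30″×15″, digits 0–9): 0.06361/0.00833333 → 7, 0.00134/0.00416667 → 0; chars 70.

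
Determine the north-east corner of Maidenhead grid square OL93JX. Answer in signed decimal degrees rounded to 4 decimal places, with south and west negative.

24.0000, 118.8333

Field O=14, L=11: +14·20° lon, +11·10° lat → SW at lon 100°, lat 20°.
Square 9, 3: +9·2° lon, +3·1° lat → SW at lon 118°, lat 23°.
Subsquare j=9, x=23: +9·0.0833333° lon, +23·0.0416667° lat → SW at lon 118.75°, lat 23.9583°.
Cell spans 0.0833333° lon × 0.0416667° lat. NE corner is SW corner plus one full cell.
latitude 24.0000, longitude 118.8333.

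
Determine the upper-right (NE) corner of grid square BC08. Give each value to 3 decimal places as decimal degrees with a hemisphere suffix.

61.000° S, 158.000° W

Field B=1, C=2: +1·20° lon, +2·10° lat → SW at lon -160°, lat -70°.
Square 0, 8: +0·2° lon, +8·1° lat → SW at lon -160°, lat -62°.
Cell spans 2° lon × 1° lat. NE corner is SW corner plus one full cell.
latitude 61.000° S, longitude 158.000° W.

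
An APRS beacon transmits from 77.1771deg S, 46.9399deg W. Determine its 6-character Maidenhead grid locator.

Offset from 180°W / 90°S: lon 133.0601°, lat 12.8229°.
Field: lon ⌊133.0601/20⌋ = 6 → G; lat ⌊12.8229/10⌋ = 1 → B.
Square: lon ⌊13.0601/2⌋ = 6; lat ⌊2.8229/1⌋ = 2.
Subsquare: lon ⌊1.0601/0.0833333⌋ = 12 → m; lat ⌊0.8229/0.0416667⌋ = 19 → t.

GB62mt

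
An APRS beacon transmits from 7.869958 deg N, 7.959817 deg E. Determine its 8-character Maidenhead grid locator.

JJ37xu58

Add 180° to longitude and 90° to latitude: 187.95982, 97.86996.
Field: lon ⌊187.95982/20⌋ = 9 → J; lat ⌊97.86996/10⌋ = 9 → J.
Square: lon ⌊7.95982/2⌋ = 3; lat ⌊7.86996/1⌋ = 7.
Subsquare: lon ⌊1.95982/0.0833333⌋ = 23 → x; lat ⌊0.86996/0.0416667⌋ = 20 → u.
Extended square: lon ⌊0.04315/0.00833333⌋ = 5; lat ⌊0.03662/0.00416667⌋ = 8.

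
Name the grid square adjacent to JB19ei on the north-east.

Longitude subsquare e = 4; +1 → 5 = f.
Latitude subsquare i = 8; +1 → 9 = j.

JB19fj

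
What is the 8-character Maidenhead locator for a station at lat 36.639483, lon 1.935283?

Offset from 180°W / 90°S: lon 181.93528°, lat 126.63948°.
Field (20°×10°, letters A–R): 181.93528/20 → 9 → J, 126.63948/10 → 12 → M; chars JM.
Square (2°×1°, digits 0–9): 1.93528/2 → 0, 6.63948/1 → 6; chars 06.
Subsquare (5′×2.5′, letters a–x): 1.93528/0.0833333 → 23 → x, 0.63948/0.0416667 → 15 → p; chars xp.
Extended square (30″×15″, digits 0–9): 0.01862/0.00833333 → 2, 0.01448/0.00416667 → 3; chars 23.

JM06xp23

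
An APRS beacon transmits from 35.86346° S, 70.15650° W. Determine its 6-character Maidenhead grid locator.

FF44wd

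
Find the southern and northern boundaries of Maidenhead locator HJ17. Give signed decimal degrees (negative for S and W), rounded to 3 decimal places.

Field H=7, J=9: +7·20° lon, +9·10° lat → SW at lon -40°, lat 0°.
Square 1, 7: +1·2° lon, +7·1° lat → SW at lon -38°, lat 7°.
Cell spans 2° lon × 1° lat.
south 7.000, north 8.000.

7.000, 8.000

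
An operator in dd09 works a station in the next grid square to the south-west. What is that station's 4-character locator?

Longitude square 0; −1 → -1, wraps to 9, carry into field.
Longitude field D = 3; −1 → 2 = C.
Latitude square 9; −1 → 8.

CD98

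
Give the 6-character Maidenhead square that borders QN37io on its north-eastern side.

Longitude subsquare i = 8; +1 → 9 = j.
Latitude subsquare o = 14; +1 → 15 = p.

QN37jp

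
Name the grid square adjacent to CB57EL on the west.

Longitude subsquare e = 4; −1 → 3 = d.
The latitude characters are unchanged.

CB57dl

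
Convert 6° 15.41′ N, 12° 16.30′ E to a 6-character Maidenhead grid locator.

JJ66dg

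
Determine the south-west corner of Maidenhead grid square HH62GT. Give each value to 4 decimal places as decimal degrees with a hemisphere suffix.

Field H=7, H=7: +7·20° lon, +7·10° lat → SW at lon -40°, lat -20°.
Square 6, 2: +6·2° lon, +2·1° lat → SW at lon -28°, lat -18°.
Subsquare g=6, t=19: +6·0.0833333° lon, +19·0.0416667° lat → SW at lon -27.5°, lat -17.2083°.
latitude 17.2083° S, longitude 27.5000° W.

17.2083° S, 27.5000° W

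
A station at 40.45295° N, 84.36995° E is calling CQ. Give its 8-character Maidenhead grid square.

Add 180° to longitude and 90° to latitude: 264.36995, 130.45295.
Field: lon ⌊264.36995/20⌋ = 13 → N; lat ⌊130.45295/10⌋ = 13 → N.
Square: lon ⌊4.36995/2⌋ = 2; lat ⌊0.45295/1⌋ = 0.
Subsquare: lon ⌊0.36995/0.0833333⌋ = 4 → e; lat ⌊0.45295/0.0416667⌋ = 10 → k.
Extended square: lon ⌊0.03662/0.00833333⌋ = 4; lat ⌊0.03628/0.00416667⌋ = 8.

NN20ek48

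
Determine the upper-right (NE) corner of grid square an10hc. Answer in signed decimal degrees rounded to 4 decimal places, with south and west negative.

Field A=0, N=13: +0·20° lon, +13·10° lat → SW at lon -180°, lat 40°.
Square 1, 0: +1·2° lon, +0·1° lat → SW at lon -178°, lat 40°.
Subsquare h=7, c=2: +7·0.0833333° lon, +2·0.0416667° lat → SW at lon -177.417°, lat 40.0833°.
Cell spans 0.0833333° lon × 0.0416667° lat. NE corner is SW corner plus one full cell.
latitude 40.1250, longitude -177.3333.

40.1250, -177.3333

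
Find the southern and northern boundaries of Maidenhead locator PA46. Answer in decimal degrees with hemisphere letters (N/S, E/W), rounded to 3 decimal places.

Field P=15, A=0: +15·20° lon, +0·10° lat → SW at lon 120°, lat -90°.
Square 4, 6: +4·2° lon, +6·1° lat → SW at lon 128°, lat -84°.
Cell spans 2° lon × 1° lat.
south 84.000° S, north 83.000° S.

84.000° S, 83.000° S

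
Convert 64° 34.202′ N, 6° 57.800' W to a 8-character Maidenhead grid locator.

Offset from 180°W / 90°S: lon 173.03667°, lat 154.57003°.
Field: 173.03667/20 → 8 → I, 154.57003/10 → 15 → P; chars IP.
Square: 13.03667/2 → 6, 4.57003/1 → 4; chars 64.
Subsquare: 1.03667/0.0833333 → 12 → m, 0.57003/0.0416667 → 13 → n; chars mn.
Extended square: 0.03667/0.00833333 → 4, 0.02837/0.00416667 → 6; chars 46.

IP64mn46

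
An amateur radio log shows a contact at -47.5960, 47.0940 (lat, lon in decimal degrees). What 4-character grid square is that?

Offset from 180°W / 90°S: lon 227.09°, lat 42.40°.
Field: lon ⌊227.09/20⌋ = 11 → L; lat ⌊42.40/10⌋ = 4 → E.
Square: lon ⌊7.09/2⌋ = 3; lat ⌊2.40/1⌋ = 2.

LE32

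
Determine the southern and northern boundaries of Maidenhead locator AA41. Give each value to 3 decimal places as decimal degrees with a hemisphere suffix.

89.000° S, 88.000° S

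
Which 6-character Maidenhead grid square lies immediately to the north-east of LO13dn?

LO13eo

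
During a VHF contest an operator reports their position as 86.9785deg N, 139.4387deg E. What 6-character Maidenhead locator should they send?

PR96rx

Shift to the Maidenhead origin (180°W, 90°S): lon 319.4387, lat 176.9785.
Field (20°×10°, letters A–R): lon ⌊319.4387/20⌋ = 15 → P; lat ⌊176.9785/10⌋ = 17 → R.
Square (2°×1°, digits 0–9): lon ⌊19.4387/2⌋ = 9; lat ⌊6.9785/1⌋ = 6.
Subsquare (5′×2.5′, letters a–x): lon ⌊1.4387/0.0833333⌋ = 17 → r; lat ⌊0.9785/0.0416667⌋ = 23 → x.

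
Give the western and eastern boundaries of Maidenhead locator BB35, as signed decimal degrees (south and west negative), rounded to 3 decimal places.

-154.000, -152.000

Field B=1, B=1: +1·20° lon, +1·10° lat → SW at lon -160°, lat -80°.
Square 3, 5: +3·2° lon, +5·1° lat → SW at lon -154°, lat -75°.
Cell spans 2° lon × 1° lat.
west -154.000, east -152.000.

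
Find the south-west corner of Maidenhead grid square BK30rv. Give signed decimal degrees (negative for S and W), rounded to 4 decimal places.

10.8750, -152.5833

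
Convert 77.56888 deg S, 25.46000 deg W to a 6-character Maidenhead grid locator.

Add 180° to longitude and 90° to latitude: 154.5400, 12.4311.
Field: lon ⌊154.5400/20⌋ = 7 → H; lat ⌊12.4311/10⌋ = 1 → B.
Square: lon ⌊14.5400/2⌋ = 7; lat ⌊2.4311/1⌋ = 2.
Subsquare: lon ⌊0.5400/0.0833333⌋ = 6 → g; lat ⌊0.4311/0.0416667⌋ = 10 → k.

HB72gk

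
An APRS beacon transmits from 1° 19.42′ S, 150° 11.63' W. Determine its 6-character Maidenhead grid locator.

BI48vq

Shift to the Maidenhead origin (180°W, 90°S): lon 29.8062, lat 88.6763.
Field: 29.8062/20 → 1 → B, 88.6763/10 → 8 → I; chars BI.
Square: 9.8062/2 → 4, 8.6763/1 → 8; chars 48.
Subsquare: 1.8062/0.0833333 → 21 → v, 0.6763/0.0416667 → 16 → q; chars vq.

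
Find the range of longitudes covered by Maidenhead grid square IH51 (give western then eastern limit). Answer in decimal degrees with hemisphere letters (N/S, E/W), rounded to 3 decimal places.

10.000° W, 8.000° W

Field I=8, H=7: +8·20° lon, +7·10° lat → SW at lon -20°, lat -20°.
Square 5, 1: +5·2° lon, +1·1° lat → SW at lon -10°, lat -19°.
Cell spans 2° lon × 1° lat.
west 10.000° W, east 8.000° W.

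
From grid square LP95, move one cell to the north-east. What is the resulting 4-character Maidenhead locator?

Longitude square 9; +1 → 10, wraps to 0, carry into field.
Longitude field L = 11; +1 → 12 = M.
Latitude square 5; +1 → 6.

MP06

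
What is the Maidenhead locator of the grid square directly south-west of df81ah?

DF71xg

Longitude subsquare a = 0; −1 → -1, wraps to 23 = x, carry into square.
Longitude square 8; −1 → 7.
Latitude subsquare h = 7; −1 → 6 = g.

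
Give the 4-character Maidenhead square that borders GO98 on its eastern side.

Longitude square 9; +1 → 10, wraps to 0, carry into field.
Longitude field G = 6; +1 → 7 = H.
The latitude characters are unchanged.

HO08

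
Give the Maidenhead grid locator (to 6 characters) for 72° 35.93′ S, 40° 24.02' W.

GB97tj

Shift to the Maidenhead origin (180°W, 90°S): lon 139.5997, lat 17.4012.
Field: lon ⌊139.5997/20⌋ = 6 → G; lat ⌊17.4012/10⌋ = 1 → B.
Square: lon ⌊19.5997/2⌋ = 9; lat ⌊7.4012/1⌋ = 7.
Subsquare: lon ⌊1.5997/0.0833333⌋ = 19 → t; lat ⌊0.4012/0.0416667⌋ = 9 → j.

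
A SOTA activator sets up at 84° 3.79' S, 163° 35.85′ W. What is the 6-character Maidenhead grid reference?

Add 180° to longitude and 90° to latitude: 16.4025, 5.9368.
Field: 16.4025/20 → 0 → A, 5.9368/10 → 0 → A; chars AA.
Square: 16.4025/2 → 8, 5.9368/1 → 5; chars 85.
Subsquare: 0.4025/0.0833333 → 4 → e, 0.9368/0.0416667 → 22 → w; chars ew.

AA85ew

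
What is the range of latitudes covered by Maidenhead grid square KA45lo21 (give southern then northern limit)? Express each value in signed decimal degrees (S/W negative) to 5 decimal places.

-84.41250, -84.40833

Field K=10, A=0: +10·20° lon, +0·10° lat → SW at lon 20°, lat -90°.
Square 4, 5: +4·2° lon, +5·1° lat → SW at lon 28°, lat -85°.
Subsquare l=11, o=14: +11·0.0833333° lon, +14·0.0416667° lat → SW at lon 28.9167°, lat -84.4167°.
Extended square 2, 1: +2·0.00833333° lon, +1·0.00416667° lat → SW at lon 28.9333°, lat -84.4125°.
Cell spans 0.00833333° lon × 0.00416667° lat.
south -84.41250, north -84.40833.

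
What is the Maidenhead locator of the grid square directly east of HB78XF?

HB88af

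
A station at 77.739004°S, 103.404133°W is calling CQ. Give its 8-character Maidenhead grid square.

DB82hg12

Shift to the Maidenhead origin (180°W, 90°S): lon 76.59587, lat 12.26100.
Field: 76.59587/20 → 3 → D, 12.26100/10 → 1 → B; chars DB.
Square: 16.59587/2 → 8, 2.26100/1 → 2; chars 82.
Subsquare: 0.59587/0.0833333 → 7 → h, 0.26100/0.0416667 → 6 → g; chars hg.
Extended square: 0.01253/0.00833333 → 1, 0.01100/0.00416667 → 2; chars 12.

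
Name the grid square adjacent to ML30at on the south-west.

Longitude subsquare a = 0; −1 → -1, wraps to 23 = x, carry into square.
Longitude square 3; −1 → 2.
Latitude subsquare t = 19; −1 → 18 = s.

ML20xs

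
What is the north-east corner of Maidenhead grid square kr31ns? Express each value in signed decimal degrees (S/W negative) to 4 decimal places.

81.7917, 27.1667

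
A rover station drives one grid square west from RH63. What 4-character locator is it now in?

RH53

Longitude square 6; −1 → 5.
The latitude characters are unchanged.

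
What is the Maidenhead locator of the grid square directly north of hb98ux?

Latitude subsquare x = 23; +1 → 24, wraps to 0 = a, carry into square.
Latitude square 8; +1 → 9.
The longitude characters are unchanged.

HB99ua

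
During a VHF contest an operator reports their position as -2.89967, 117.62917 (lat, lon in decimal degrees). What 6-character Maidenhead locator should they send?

Add 180° to longitude and 90° to latitude: 297.6292, 87.1003.
Field: 297.6292/20 → 14 → O, 87.1003/10 → 8 → I; chars OI.
Square: 17.6292/2 → 8, 7.1003/1 → 7; chars 87.
Subsquare: 1.6292/0.0833333 → 19 → t, 0.1003/0.0416667 → 2 → c; chars tc.

OI87tc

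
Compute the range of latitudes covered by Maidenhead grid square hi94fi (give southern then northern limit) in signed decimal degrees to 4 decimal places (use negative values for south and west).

-5.6667, -5.6250

Field H=7, I=8: +7·20° lon, +8·10° lat → SW at lon -40°, lat -10°.
Square 9, 4: +9·2° lon, +4·1° lat → SW at lon -22°, lat -6°.
Subsquare f=5, i=8: +5·0.0833333° lon, +8·0.0416667° lat → SW at lon -21.5833°, lat -5.66667°.
Cell spans 0.0833333° lon × 0.0416667° lat.
south -5.6667, north -5.6250.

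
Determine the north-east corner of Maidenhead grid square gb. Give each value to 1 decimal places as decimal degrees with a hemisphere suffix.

70.0° S, 40.0° W

Field G=6, B=1: +6·20° lon, +1·10° lat → SW at lon -60°, lat -80°.
Cell spans 20° lon × 10° lat. NE corner is SW corner plus one full cell.
latitude 70.0° S, longitude 40.0° W.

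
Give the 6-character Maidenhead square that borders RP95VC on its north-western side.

Longitude subsquare v = 21; −1 → 20 = u.
Latitude subsquare c = 2; +1 → 3 = d.

RP95ud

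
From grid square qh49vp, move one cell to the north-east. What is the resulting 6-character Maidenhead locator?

QH49wq

Longitude subsquare v = 21; +1 → 22 = w.
Latitude subsquare p = 15; +1 → 16 = q.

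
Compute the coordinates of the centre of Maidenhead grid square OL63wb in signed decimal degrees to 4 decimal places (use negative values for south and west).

23.0625, 113.8750

Field O=14, L=11: +14·20° lon, +11·10° lat → SW at lon 100°, lat 20°.
Square 6, 3: +6·2° lon, +3·1° lat → SW at lon 112°, lat 23°.
Subsquare w=22, b=1: +22·0.0833333° lon, +1·0.0416667° lat → SW at lon 113.833°, lat 23.0417°.
Cell spans 0.0833333° lon × 0.0416667° lat. Centre is SW corner plus half of each.
latitude 23.0625, longitude 113.8750.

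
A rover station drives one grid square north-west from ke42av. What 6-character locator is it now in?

Longitude subsquare a = 0; −1 → -1, wraps to 23 = x, carry into square.
Longitude square 4; −1 → 3.
Latitude subsquare v = 21; +1 → 22 = w.

KE32xw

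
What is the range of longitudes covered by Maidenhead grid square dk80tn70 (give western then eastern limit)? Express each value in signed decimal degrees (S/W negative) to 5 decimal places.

-102.35833, -102.35000

Field D=3, K=10: +3·20° lon, +10·10° lat → SW at lon -120°, lat 10°.
Square 8, 0: +8·2° lon, +0·1° lat → SW at lon -104°, lat 10°.
Subsquare t=19, n=13: +19·0.0833333° lon, +13·0.0416667° lat → SW at lon -102.417°, lat 10.5417°.
Extended square 7, 0: +7·0.00833333° lon, +0·0.00416667° lat → SW at lon -102.358°, lat 10.5417°.
Cell spans 0.00833333° lon × 0.00416667° lat.
west -102.35833, east -102.35000.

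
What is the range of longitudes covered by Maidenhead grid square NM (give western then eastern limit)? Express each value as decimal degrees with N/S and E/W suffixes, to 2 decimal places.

Field N=13, M=12: +13·20° lon, +12·10° lat → SW at lon 80°, lat 30°.
Cell spans 20° lon × 10° lat.
west 80.00° E, east 100.00° E.

80.00° E, 100.00° E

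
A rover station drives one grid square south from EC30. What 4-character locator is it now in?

Latitude square 0; −1 → -1, wraps to 9, carry into field.
Latitude field C = 2; −1 → 1 = B.
The longitude characters are unchanged.

EB39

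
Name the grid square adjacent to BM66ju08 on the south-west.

BM66iu97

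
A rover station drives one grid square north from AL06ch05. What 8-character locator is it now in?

AL06ch06

Latitude extended square 5; +1 → 6.
The longitude characters are unchanged.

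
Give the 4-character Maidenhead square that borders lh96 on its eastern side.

MH06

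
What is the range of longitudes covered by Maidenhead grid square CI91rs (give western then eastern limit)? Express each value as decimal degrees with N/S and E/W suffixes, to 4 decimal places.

Field C=2, I=8: +2·20° lon, +8·10° lat → SW at lon -140°, lat -10°.
Square 9, 1: +9·2° lon, +1·1° lat → SW at lon -122°, lat -9°.
Subsquare r=17, s=18: +17·0.0833333° lon, +18·0.0416667° lat → SW at lon -120.583°, lat -8.25°.
Cell spans 0.0833333° lon × 0.0416667° lat.
west 120.5833° W, east 120.5000° W.

120.5833° W, 120.5000° W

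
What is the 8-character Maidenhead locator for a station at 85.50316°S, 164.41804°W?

Offset from 180°W / 90°S: lon 15.58196°, lat 4.49684°.
Field: lon ⌊15.58196/20⌋ = 0 → A; lat ⌊4.49684/10⌋ = 0 → A.
Square: lon ⌊15.58196/2⌋ = 7; lat ⌊4.49684/1⌋ = 4.
Subsquare: lon ⌊1.58196/0.0833333⌋ = 18 → s; lat ⌊0.49684/0.0416667⌋ = 11 → l.
Extended square: lon ⌊0.08196/0.00833333⌋ = 9; lat ⌊0.03851/0.00416667⌋ = 9.

AA74sl99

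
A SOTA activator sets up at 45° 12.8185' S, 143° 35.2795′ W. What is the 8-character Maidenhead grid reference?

Shift to the Maidenhead origin (180°W, 90°S): lon 36.41201, lat 44.78636.
Field (20°×10°, letters A–R): 36.41201/20 → 1 → B, 44.78636/10 → 4 → E; chars BE.
Square (2°×1°, digits 0–9): 16.41201/2 → 8, 4.78636/1 → 4; chars 84.
Subsquare (5′×2.5′, letters a–x): 0.41201/0.0833333 → 4 → e, 0.78636/0.0416667 → 18 → s; chars es.
Extended square (30″×15″, digits 0–9): 0.07868/0.00833333 → 9, 0.03636/0.00416667 → 8; chars 98.

BE84es98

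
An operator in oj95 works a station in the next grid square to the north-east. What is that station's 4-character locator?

PJ06

Longitude square 9; +1 → 10, wraps to 0, carry into field.
Longitude field O = 14; +1 → 15 = P.
Latitude square 5; +1 → 6.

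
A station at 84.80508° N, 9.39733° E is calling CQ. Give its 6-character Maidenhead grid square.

Shift to the Maidenhead origin (180°W, 90°S): lon 189.3973, lat 174.8051.
Field: lon ⌊189.3973/20⌋ = 9 → J; lat ⌊174.8051/10⌋ = 17 → R.
Square: lon ⌊9.3973/2⌋ = 4; lat ⌊4.8051/1⌋ = 4.
Subsquare: lon ⌊1.3973/0.0833333⌋ = 16 → q; lat ⌊0.8051/0.0416667⌋ = 19 → t.

JR44qt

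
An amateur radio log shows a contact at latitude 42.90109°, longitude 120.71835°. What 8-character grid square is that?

PN02iv66

Offset from 180°W / 90°S: lon 300.71835°, lat 132.90109°.
Field: 300.71835/20 → 15 → P, 132.90109/10 → 13 → N; chars PN.
Square: 0.71835/2 → 0, 2.90109/1 → 2; chars 02.
Subsquare: 0.71835/0.0833333 → 8 → i, 0.90109/0.0416667 → 21 → v; chars iv.
Extended square: 0.05168/0.00833333 → 6, 0.02609/0.00416667 → 6; chars 66.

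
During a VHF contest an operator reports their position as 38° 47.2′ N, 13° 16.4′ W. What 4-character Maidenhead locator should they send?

IM38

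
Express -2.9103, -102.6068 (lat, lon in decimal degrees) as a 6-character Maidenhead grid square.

DI87qc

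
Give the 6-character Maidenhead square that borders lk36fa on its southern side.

LK35fx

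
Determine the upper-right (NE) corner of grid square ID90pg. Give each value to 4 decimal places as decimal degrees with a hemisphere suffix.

Field I=8, D=3: +8·20° lon, +3·10° lat → SW at lon -20°, lat -60°.
Square 9, 0: +9·2° lon, +0·1° lat → SW at lon -2°, lat -60°.
Subsquare p=15, g=6: +15·0.0833333° lon, +6·0.0416667° lat → SW at lon -0.75°, lat -59.75°.
Cell spans 0.0833333° lon × 0.0416667° lat. NE corner is SW corner plus one full cell.
latitude 59.7083° S, longitude 0.6667° W.

59.7083° S, 0.6667° W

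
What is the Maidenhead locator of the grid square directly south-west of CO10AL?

CO00xk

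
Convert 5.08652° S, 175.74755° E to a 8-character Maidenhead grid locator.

Add 180° to longitude and 90° to latitude: 355.74755, 84.91348.
Field: lon ⌊355.74755/20⌋ = 17 → R; lat ⌊84.91348/10⌋ = 8 → I.
Square: lon ⌊15.74755/2⌋ = 7; lat ⌊4.91348/1⌋ = 4.
Subsquare: lon ⌊1.74755/0.0833333⌋ = 20 → u; lat ⌊0.91348/0.0416667⌋ = 21 → v.
Extended square: lon ⌊0.08088/0.00833333⌋ = 9; lat ⌊0.03848/0.00416667⌋ = 9.

RI74uv99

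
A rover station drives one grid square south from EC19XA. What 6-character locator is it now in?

EC18xx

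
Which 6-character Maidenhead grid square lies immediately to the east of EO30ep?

Longitude subsquare e = 4; +1 → 5 = f.
The latitude characters are unchanged.

EO30fp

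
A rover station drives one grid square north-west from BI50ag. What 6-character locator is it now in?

BI40xh

Longitude subsquare a = 0; −1 → -1, wraps to 23 = x, carry into square.
Longitude square 5; −1 → 4.
Latitude subsquare g = 6; +1 → 7 = h.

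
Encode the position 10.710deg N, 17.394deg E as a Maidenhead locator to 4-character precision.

Shift to the Maidenhead origin (180°W, 90°S): lon 197.39, lat 100.71.
Field (20°×10°, letters A–R): 197.39/20 → 9 → J, 100.71/10 → 10 → K; chars JK.
Square (2°×1°, digits 0–9): 17.39/2 → 8, 0.71/1 → 0; chars 80.

JK80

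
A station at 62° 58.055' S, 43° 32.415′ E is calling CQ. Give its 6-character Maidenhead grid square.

Offset from 180°W / 90°S: lon 223.5403°, lat 27.0324°.
Field: 223.5403/20 → 11 → L, 27.0324/10 → 2 → C; chars LC.
Square: 3.5403/2 → 1, 7.0324/1 → 7; chars 17.
Subsquare: 1.5403/0.0833333 → 18 → s, 0.0324/0.0416667 → 0 → a; chars sa.

LC17sa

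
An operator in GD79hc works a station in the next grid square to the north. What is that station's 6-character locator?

GD79hd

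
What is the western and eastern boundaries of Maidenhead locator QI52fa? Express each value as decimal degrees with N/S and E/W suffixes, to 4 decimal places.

150.4167° E, 150.5000° E

Field Q=16, I=8: +16·20° lon, +8·10° lat → SW at lon 140°, lat -10°.
Square 5, 2: +5·2° lon, +2·1° lat → SW at lon 150°, lat -8°.
Subsquare f=5, a=0: +5·0.0833333° lon, +0·0.0416667° lat → SW at lon 150.417°, lat -8°.
Cell spans 0.0833333° lon × 0.0416667° lat.
west 150.4167° E, east 150.5000° E.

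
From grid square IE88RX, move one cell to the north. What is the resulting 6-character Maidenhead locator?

Latitude subsquare x = 23; +1 → 24, wraps to 0 = a, carry into square.
Latitude square 8; +1 → 9.
The longitude characters are unchanged.

IE89ra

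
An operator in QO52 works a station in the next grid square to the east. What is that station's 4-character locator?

QO62

Longitude square 5; +1 → 6.
The latitude characters are unchanged.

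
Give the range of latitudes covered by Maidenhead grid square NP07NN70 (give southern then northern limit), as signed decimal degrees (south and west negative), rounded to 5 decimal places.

Field N=13, P=15: +13·20° lon, +15·10° lat → SW at lon 80°, lat 60°.
Square 0, 7: +0·2° lon, +7·1° lat → SW at lon 80°, lat 67°.
Subsquare n=13, n=13: +13·0.0833333° lon, +13·0.0416667° lat → SW at lon 81.0833°, lat 67.5417°.
Extended square 7, 0: +7·0.00833333° lon, +0·0.00416667° lat → SW at lon 81.1417°, lat 67.5417°.
Cell spans 0.00833333° lon × 0.00416667° lat.
south 67.54167, north 67.54583.

67.54167, 67.54583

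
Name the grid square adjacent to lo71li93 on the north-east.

Longitude extended square 9; +1 → 10, wraps to 0, carry into subsquare.
Longitude subsquare l = 11; +1 → 12 = m.
Latitude extended square 3; +1 → 4.

LO71mi04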